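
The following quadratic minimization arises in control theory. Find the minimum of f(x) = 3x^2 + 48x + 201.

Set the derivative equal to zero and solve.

f(x) = 3x^2 + 48x + 201
f'(x) = 6x + (48) = 0
x = -48/6 = -8
f(-8) = 9
Since f''(x) = 6 > 0, this is a minimum.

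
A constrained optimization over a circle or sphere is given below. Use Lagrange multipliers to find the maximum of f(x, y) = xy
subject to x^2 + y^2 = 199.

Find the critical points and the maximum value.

Lagrange conditions: y = 2*lambda*x and x = 2*lambda*y
If x = 0 then y = 0, violating the constraint, so x, y != 0.
Dividing: y/x = x/y => x^2 = y^2 => y = x or y = -x
Constraint: 2x^2 = 199 => x^2 = 199/2 => x = +/-sqrt(199/2)
Critical points: (sqrt(199/2), sqrt(199/2)), (-sqrt(199/2), -sqrt(199/2)), (sqrt(199/2), -sqrt(199/2)), (-sqrt(199/2), sqrt(199/2))
  y = x:  xy = x^2 = 199/2  at (sqrt(199/2), sqrt(199/2)) and (-sqrt(199/2), -sqrt(199/2))
  y = -x: xy = -x^2 = -199/2 at (sqrt(199/2), -sqrt(199/2)) and (-sqrt(199/2), sqrt(199/2))
Maximum xy = 199/2 at (sqrt(199/2), sqrt(199/2)) and (-sqrt(199/2), -sqrt(199/2))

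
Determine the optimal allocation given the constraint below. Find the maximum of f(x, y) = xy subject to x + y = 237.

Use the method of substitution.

Substitute y = 237 - x into f(x,y) = xy:
g(x) = x(237 - x) = 237x - x^2
g'(x) = 237 - 2x = 0  =>  x = 237/2
y = 237 - 237/2 = 237/2
Maximum value = (237/2) * (237/2) = 56169/4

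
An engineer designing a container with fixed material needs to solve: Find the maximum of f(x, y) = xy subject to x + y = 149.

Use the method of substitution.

Substitute y = 149 - x into f(x,y) = xy:
g(x) = x(149 - x) = 149x - x^2
g'(x) = 149 - 2x = 0  =>  x = 149/2
y = 149 - 149/2 = 149/2
Maximum value = (149/2) * (149/2) = 22201/4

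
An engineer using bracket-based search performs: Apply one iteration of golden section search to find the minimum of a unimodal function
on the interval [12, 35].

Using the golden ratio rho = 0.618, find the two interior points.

Golden section search on [12, 35].
Golden ratio rho = 0.618 (approx).
Interior points:
  x_1 = 12 + (1-0.618)*23 = 20.7860
  x_2 = 12 + 0.618*23 = 26.2140
Compare f(x_1) and f(x_2) to determine which subinterval to keep.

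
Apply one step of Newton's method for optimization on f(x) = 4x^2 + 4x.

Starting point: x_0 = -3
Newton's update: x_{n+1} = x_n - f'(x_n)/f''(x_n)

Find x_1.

f(x) = 4x^2 + 4x
f'(x) = 8x + (4), f''(x) = 8
Newton step: x_1 = x_0 - f'(x_0)/f''(x_0)
f'(-3) = -20
x_1 = -3 - -20/8 = -1/2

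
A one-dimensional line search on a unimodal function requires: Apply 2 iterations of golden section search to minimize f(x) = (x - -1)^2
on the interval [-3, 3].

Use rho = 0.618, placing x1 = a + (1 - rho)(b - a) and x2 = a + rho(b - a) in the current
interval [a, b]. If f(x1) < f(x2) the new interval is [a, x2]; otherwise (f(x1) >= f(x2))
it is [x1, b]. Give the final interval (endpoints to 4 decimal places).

Golden section search for min of f(x) = (x - -1)^2 on [-3, 3].
Each step: x1 = a + (1 - rho)(b - a), x2 = a + rho(b - a); if f(x1) < f(x2) keep [a, x2], otherwise keep [x1, b].
Step 1: [-3.0000, 3.0000], x1=-0.7080 (f=0.0853), x2=0.7080 (f=2.9173); f(x1) < f(x2) => keep [-3.0000, 0.7080]
Step 2: [-3.0000, 0.7080], x1=-1.5835 (f=0.3405), x2=-0.7085 (f=0.0850); f(x1) > f(x2) => keep [-1.5835, 0.7080]
Final interval: [-1.5835, 0.7080]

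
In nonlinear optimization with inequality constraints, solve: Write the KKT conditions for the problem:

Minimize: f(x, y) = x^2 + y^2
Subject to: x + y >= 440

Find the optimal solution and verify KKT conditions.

KKT conditions for min x^2 + y^2 s.t. x + y >= 440:
Stationarity: 2x = mu, 2y = mu
So x = y = mu/2.
Complementary slackness: mu*(x + y - 440) = 0
Primal feasibility: x + y >= 440; dual feasibility: mu >= 0
If mu = 0 then x = y = 0, but 0 + 0 < 440 is infeasible, so the constraint is active.
Constraint active: x + y = 2*(mu/2) = 440 => mu = 440
x = y = 220, f = 96800
Verify: stationarity 2*220 = 440 = mu; primal 220 + 220 = 440 >= 440; dual mu = 440 >= 0; complementary slackness 440*(440 - 440) = 0. All KKT conditions hold.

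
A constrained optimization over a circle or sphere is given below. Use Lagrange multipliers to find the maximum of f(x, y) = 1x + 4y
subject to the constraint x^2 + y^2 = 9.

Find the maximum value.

Set up Lagrange conditions: grad f = lambda * grad g
  1 = 2*lambda*x
  4 = 2*lambda*y
From these: x/y = 1/4, so x = 1t, y = 4t for some t.
Substitute into constraint: (1t)^2 + (4t)^2 = 9
  t^2 * 17 = 9
  t = sqrt(9/17)
Maximum = 1*x + 4*y = (1^2 + 4^2)*t = 17 * sqrt(9/17) = sqrt(153)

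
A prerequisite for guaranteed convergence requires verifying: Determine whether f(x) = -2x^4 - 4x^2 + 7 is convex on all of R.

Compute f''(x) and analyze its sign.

f(x) = -2x^4 - 4x^2 + 7
f'(x) = -8x^3 + -8x
f''(x) = -24x^2 + -8
f''(x) = -24x^2 + -8 <= -8 < 0 for all x
Therefore, f is concave on R.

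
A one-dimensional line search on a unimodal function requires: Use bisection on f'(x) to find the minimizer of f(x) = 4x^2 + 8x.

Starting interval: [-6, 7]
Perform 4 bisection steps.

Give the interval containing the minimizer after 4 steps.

Finding critical point of f(x) = 4x^2 + 8x using bisection on f'(x) = 8x + 8.
f'(x) = 0 when x = -1.
Starting interval: [-6, 7]
Step 1: mid = 1/2, f'(mid) = 12, new interval = [-6, 1/2]
Step 2: mid = -11/4, f'(mid) = -14, new interval = [-11/4, 1/2]
Step 3: mid = -9/8, f'(mid) = -1, new interval = [-9/8, 1/2]
Step 4: mid = -5/16, f'(mid) = 11/2, new interval = [-9/8, -5/16]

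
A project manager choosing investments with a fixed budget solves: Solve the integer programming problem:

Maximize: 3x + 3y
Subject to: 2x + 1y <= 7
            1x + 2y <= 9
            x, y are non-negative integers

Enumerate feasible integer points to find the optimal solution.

Constraint 1: 2x + 1y <= 7
Constraint 2: 1x + 2y <= 9
Feasible x range (need y >= 0): 0 <= x <= min(7/2, 9/1) => x in {0, ..., 3}.
Enumerate feasible integer points row by row (the coefficient of y is 3 > 0, so for each x the largest feasible y gives the best value):
  x = 0: y <= min((7 - 2*0)/1, (9 - 1*0)/2) => y in {0, ..., 4}; best 3*0 + 3*4 = 12
  x = 1: y <= min((7 - 2*1)/1, (9 - 1*1)/2) => y in {0, ..., 4}; best 3*1 + 3*4 = 15
  x = 2: y <= min((7 - 2*2)/1, (9 - 1*2)/2) => y in {0, ..., 3}; best 3*2 + 3*3 = 15
  x = 3: y <= min((7 - 2*3)/1, (9 - 1*3)/2) => y in {0, ..., 1}; best 3*3 + 3*1 = 12
The maximum 3x + 3y = 15 is achieved at x = 1, y = 4.
(The same value 15 is also attained at (2, 3).)
Check: 2*1 + 1*4 = 6 <= 7 and 1*1 + 2*4 = 9 <= 9.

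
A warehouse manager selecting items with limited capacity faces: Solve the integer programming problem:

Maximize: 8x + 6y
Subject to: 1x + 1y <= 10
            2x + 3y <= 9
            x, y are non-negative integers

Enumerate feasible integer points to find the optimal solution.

Constraint 1: 1x + 1y <= 10
Constraint 2: 2x + 3y <= 9
Feasible x range (need y >= 0): 0 <= x <= min(10/1, 9/2) => x in {0, ..., 4}.
Enumerate feasible integer points row by row (the coefficient of y is 6 > 0, so for each x the largest feasible y gives the best value):
  x = 0: y <= min((10 - 1*0)/1, (9 - 2*0)/3) => y in {0, ..., 3}; best 8*0 + 6*3 = 18
  x = 1: y <= min((10 - 1*1)/1, (9 - 2*1)/3) => y in {0, ..., 2}; best 8*1 + 6*2 = 20
  x = 2: y <= min((10 - 1*2)/1, (9 - 2*2)/3) => y in {0, ..., 1}; best 8*2 + 6*1 = 22
  x = 3: y <= min((10 - 1*3)/1, (9 - 2*3)/3) => y in {0, ..., 1}; best 8*3 + 6*1 = 30
  x = 4: y <= min((10 - 1*4)/1, (9 - 2*4)/3) => y in {0}; best 8*4 + 6*0 = 32
The maximum 8x + 6y = 32 is achieved at x = 4, y = 0.
Check: 1*4 + 1*0 = 4 <= 10 and 2*4 + 3*0 = 8 <= 9.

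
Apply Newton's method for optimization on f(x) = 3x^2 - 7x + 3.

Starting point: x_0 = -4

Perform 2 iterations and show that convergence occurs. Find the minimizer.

f(x) = 3x^2 - 7x + 3, f'(x) = 6x + (-7), f''(x) = 6
Step 1: f'(-4) = -31, x_1 = -4 - -31/6 = 7/6
Step 2: f'(7/6) = 0, x_2 = 7/6 (converged)
Newton's method converges in 1 step for quadratics.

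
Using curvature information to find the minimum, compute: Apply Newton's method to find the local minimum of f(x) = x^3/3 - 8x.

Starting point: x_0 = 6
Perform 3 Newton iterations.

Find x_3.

f(x) = x^3/3 - 8x
f'(x) = x^2 - 8, f''(x) = 2x
Newton update: x_{n+1} = x_n - (x_n^2 - 8)/(2*x_n)
Step 1: x_0 = 6, f'=28, f''=12, x_1 = 11/3
Step 2: x_1 = 11/3, f'=49/9, f''=22/3, x_2 = 193/66
Step 3: x_2 = 193/66, f'=2401/4356, f''=193/33, x_3 = 72097/25476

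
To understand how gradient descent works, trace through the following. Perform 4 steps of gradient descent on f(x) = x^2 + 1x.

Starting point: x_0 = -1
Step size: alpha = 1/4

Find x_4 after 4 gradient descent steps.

f(x) = x^2 + 1x, f'(x) = 2x + (1)
Step 1: f'(-1) = -1, x_1 = -1 - 1/4 * -1 = -3/4
Step 2: f'(-3/4) = -1/2, x_2 = -3/4 - 1/4 * -1/2 = -5/8
Step 3: f'(-5/8) = -1/4, x_3 = -5/8 - 1/4 * -1/4 = -9/16
Step 4: f'(-9/16) = -1/8, x_4 = -9/16 - 1/4 * -1/8 = -17/32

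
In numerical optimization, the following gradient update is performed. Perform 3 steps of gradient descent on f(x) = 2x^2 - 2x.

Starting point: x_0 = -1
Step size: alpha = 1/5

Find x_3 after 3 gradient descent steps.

f(x) = 2x^2 - 2x, f'(x) = 4x + (-2)
Step 1: f'(-1) = -6, x_1 = -1 - 1/5 * -6 = 1/5
Step 2: f'(1/5) = -6/5, x_2 = 1/5 - 1/5 * -6/5 = 11/25
Step 3: f'(11/25) = -6/25, x_3 = 11/25 - 1/5 * -6/25 = 61/125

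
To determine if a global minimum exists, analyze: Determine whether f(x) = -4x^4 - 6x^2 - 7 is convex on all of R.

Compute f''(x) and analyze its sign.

f(x) = -4x^4 - 6x^2 - 7
f'(x) = -16x^3 + -12x
f''(x) = -48x^2 + -12
f''(x) = -48x^2 + -12 <= -12 < 0 for all x
Therefore, f is concave on R.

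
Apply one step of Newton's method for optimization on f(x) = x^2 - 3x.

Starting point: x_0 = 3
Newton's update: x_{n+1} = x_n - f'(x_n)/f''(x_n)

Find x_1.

f(x) = x^2 - 3x
f'(x) = 2x + (-3), f''(x) = 2
Newton step: x_1 = x_0 - f'(x_0)/f''(x_0)
f'(3) = 3
x_1 = 3 - 3/2 = 3/2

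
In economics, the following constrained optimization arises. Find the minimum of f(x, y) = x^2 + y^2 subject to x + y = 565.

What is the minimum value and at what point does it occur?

Substitute y = 565 - x into f(x,y) = x^2 + y^2:
g(x) = x^2 + (565 - x)^2 = 2x^2 - 1130x + 319225
g'(x) = 4x - 1130 = 0  =>  x = 565/2
y = 565 - 565/2 = 565/2
Minimum value = (565/2)^2 + (565/2)^2 = 319225/2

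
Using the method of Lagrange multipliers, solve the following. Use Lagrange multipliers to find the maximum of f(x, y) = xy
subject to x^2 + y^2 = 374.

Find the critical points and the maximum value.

Lagrange conditions: y = 2*lambda*x and x = 2*lambda*y
If x = 0 then y = 0, violating the constraint, so x, y != 0.
Dividing: y/x = x/y => x^2 = y^2 => y = x or y = -x
Constraint: 2x^2 = 374 => x^2 = 187 => x = +/-sqrt(187)
Critical points: (sqrt(187), sqrt(187)), (-sqrt(187), -sqrt(187)), (sqrt(187), -sqrt(187)), (-sqrt(187), sqrt(187))
  y = x:  xy = x^2 = 187  at (sqrt(187), sqrt(187)) and (-sqrt(187), -sqrt(187))
  y = -x: xy = -x^2 = -187 at (sqrt(187), -sqrt(187)) and (-sqrt(187), sqrt(187))
Maximum xy = 187 at (sqrt(187), sqrt(187)) and (-sqrt(187), -sqrt(187))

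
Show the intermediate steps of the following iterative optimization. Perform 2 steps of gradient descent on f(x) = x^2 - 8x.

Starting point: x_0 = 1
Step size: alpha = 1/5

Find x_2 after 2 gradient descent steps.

f(x) = x^2 - 8x, f'(x) = 2x + (-8)
Step 1: f'(1) = -6, x_1 = 1 - 1/5 * -6 = 11/5
Step 2: f'(11/5) = -18/5, x_2 = 11/5 - 1/5 * -18/5 = 73/25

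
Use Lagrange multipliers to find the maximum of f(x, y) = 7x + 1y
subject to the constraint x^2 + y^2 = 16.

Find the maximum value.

Set up Lagrange conditions: grad f = lambda * grad g
  7 = 2*lambda*x
  1 = 2*lambda*y
From these: x/y = 7/1, so x = 7t, y = 1t for some t.
Substitute into constraint: (7t)^2 + (1t)^2 = 16
  t^2 * 50 = 16
  t = sqrt(16/50)
Maximum = 7*x + 1*y = (7^2 + 1^2)*t = 50 * sqrt(16/50) = sqrt(800)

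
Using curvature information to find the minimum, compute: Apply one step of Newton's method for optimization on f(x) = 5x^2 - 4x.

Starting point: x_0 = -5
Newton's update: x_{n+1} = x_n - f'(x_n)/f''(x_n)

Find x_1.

f(x) = 5x^2 - 4x
f'(x) = 10x + (-4), f''(x) = 10
Newton step: x_1 = x_0 - f'(x_0)/f''(x_0)
f'(-5) = -54
x_1 = -5 - -54/10 = 2/5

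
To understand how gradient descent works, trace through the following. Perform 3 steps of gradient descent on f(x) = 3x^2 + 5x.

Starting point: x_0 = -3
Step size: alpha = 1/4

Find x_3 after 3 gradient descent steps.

f(x) = 3x^2 + 5x, f'(x) = 6x + (5)
Step 1: f'(-3) = -13, x_1 = -3 - 1/4 * -13 = 1/4
Step 2: f'(1/4) = 13/2, x_2 = 1/4 - 1/4 * 13/2 = -11/8
Step 3: f'(-11/8) = -13/4, x_3 = -11/8 - 1/4 * -13/4 = -9/16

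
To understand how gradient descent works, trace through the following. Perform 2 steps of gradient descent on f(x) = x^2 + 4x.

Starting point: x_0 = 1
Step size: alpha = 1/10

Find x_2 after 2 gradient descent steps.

f(x) = x^2 + 4x, f'(x) = 2x + (4)
Step 1: f'(1) = 6, x_1 = 1 - 1/10 * 6 = 2/5
Step 2: f'(2/5) = 24/5, x_2 = 2/5 - 1/10 * 24/5 = -2/25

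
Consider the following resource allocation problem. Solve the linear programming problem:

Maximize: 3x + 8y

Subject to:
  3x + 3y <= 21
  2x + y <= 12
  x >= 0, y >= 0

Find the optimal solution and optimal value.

Feasible vertices: (0, 0), (0, 7), (5, 2), (6, 0)
Objective 3x + 8y at each:
  (0, 0): 0
  (0, 7): 56
  (5, 2): 31
  (6, 0): 18
Maximum is 56 at (0, 7).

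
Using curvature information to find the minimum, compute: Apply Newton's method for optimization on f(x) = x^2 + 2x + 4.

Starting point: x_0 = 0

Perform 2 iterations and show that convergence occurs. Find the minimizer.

f(x) = x^2 + 2x + 4, f'(x) = 2x + (2), f''(x) = 2
Step 1: f'(0) = 2, x_1 = 0 - 2/2 = -1
Step 2: f'(-1) = 0, x_2 = -1 (converged)
Newton's method converges in 1 step for quadratics.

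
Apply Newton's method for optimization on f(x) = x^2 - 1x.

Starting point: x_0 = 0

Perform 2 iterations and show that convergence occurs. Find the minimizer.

f(x) = x^2 - 1x, f'(x) = 2x + (-1), f''(x) = 2
Step 1: f'(0) = -1, x_1 = 0 - -1/2 = 1/2
Step 2: f'(1/2) = 0, x_2 = 1/2 (converged)
Newton's method converges in 1 step for quadratics.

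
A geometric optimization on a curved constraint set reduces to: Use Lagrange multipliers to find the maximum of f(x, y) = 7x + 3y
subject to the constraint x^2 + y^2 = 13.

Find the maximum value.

Set up Lagrange conditions: grad f = lambda * grad g
  7 = 2*lambda*x
  3 = 2*lambda*y
From these: x/y = 7/3, so x = 7t, y = 3t for some t.
Substitute into constraint: (7t)^2 + (3t)^2 = 13
  t^2 * 58 = 13
  t = sqrt(13/58)
Maximum = 7*x + 3*y = (7^2 + 3^2)*t = 58 * sqrt(13/58) = sqrt(754)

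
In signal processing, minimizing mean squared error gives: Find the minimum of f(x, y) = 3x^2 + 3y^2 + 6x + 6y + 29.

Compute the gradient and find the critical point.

f(x,y) = 3x^2 + 3y^2 + 6x + 6y + 29
df/dx = 6x + (6) = 0  =>  x = -1
df/dy = 6y + (6) = 0  =>  y = -1
f(-1, -1) = 3*(-1)^2 + 3*(-1)^2 + 6*(-1) + 6*(-1) + 29 = 23
Hessian is diagonal with entries 6, 6 > 0, so this is a minimum.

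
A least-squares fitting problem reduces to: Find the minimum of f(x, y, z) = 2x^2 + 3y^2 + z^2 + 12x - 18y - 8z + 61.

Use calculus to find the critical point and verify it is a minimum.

f(x,y,z) = 2x^2 + 3y^2 + z^2 + 12x - 18y - 8z + 61
df/dx = 4x + (12) = 0 => x = -3
df/dy = 6y + (-18) = 0 => y = 3
df/dz = 2z + (-8) = 0 => z = 4
f(-3,3,4) = 2*(-3)^2 + 3*(3)^2 + 1*(4)^2 + 12*(-3) + -18*(3) + -8*(4) + 61 = 0
Hessian is diagonal with entries 4, 6, 2 > 0, confirmed minimum.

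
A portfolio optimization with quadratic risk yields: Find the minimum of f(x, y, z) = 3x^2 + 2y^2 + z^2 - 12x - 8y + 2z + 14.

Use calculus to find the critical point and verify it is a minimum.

f(x,y,z) = 3x^2 + 2y^2 + z^2 - 12x - 8y + 2z + 14
df/dx = 6x + (-12) = 0 => x = 2
df/dy = 4y + (-8) = 0 => y = 2
df/dz = 2z + (2) = 0 => z = -1
f(2,2,-1) = 3*(2)^2 + 2*(2)^2 + 1*(-1)^2 + -12*(2) + -8*(2) + 2*(-1) + 14 = -7
Hessian is diagonal with entries 6, 4, 2 > 0, confirmed minimum.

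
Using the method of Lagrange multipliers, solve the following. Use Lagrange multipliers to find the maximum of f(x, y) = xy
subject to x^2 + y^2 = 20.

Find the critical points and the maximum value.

Lagrange conditions: y = 2*lambda*x and x = 2*lambda*y
If x = 0 then y = 0, violating the constraint, so x, y != 0.
Dividing: y/x = x/y => x^2 = y^2 => y = x or y = -x
Constraint: 2x^2 = 20 => x^2 = 10 => x = +/-sqrt(10)
Critical points: (sqrt(10), sqrt(10)), (-sqrt(10), -sqrt(10)), (sqrt(10), -sqrt(10)), (-sqrt(10), sqrt(10))
  y = x:  xy = x^2 = 10  at (sqrt(10), sqrt(10)) and (-sqrt(10), -sqrt(10))
  y = -x: xy = -x^2 = -10 at (sqrt(10), -sqrt(10)) and (-sqrt(10), sqrt(10))
Maximum xy = 10 at (sqrt(10), sqrt(10)) and (-sqrt(10), -sqrt(10))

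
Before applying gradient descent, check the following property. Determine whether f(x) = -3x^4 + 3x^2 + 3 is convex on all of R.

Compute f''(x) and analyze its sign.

f(x) = -3x^4 + 3x^2 + 3
f'(x) = -12x^3 + 6x
f''(x) = -36x^2 + 6
f''(x) = -36x^2 + 6 -> -inf as |x| -> inf
Therefore, f is not globally convex on R.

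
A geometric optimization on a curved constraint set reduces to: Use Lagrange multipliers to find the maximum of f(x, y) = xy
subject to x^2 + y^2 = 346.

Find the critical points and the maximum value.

Lagrange conditions: y = 2*lambda*x and x = 2*lambda*y
If x = 0 then y = 0, violating the constraint, so x, y != 0.
Dividing: y/x = x/y => x^2 = y^2 => y = x or y = -x
Constraint: 2x^2 = 346 => x^2 = 173 => x = +/-sqrt(173)
Critical points: (sqrt(173), sqrt(173)), (-sqrt(173), -sqrt(173)), (sqrt(173), -sqrt(173)), (-sqrt(173), sqrt(173))
  y = x:  xy = x^2 = 173  at (sqrt(173), sqrt(173)) and (-sqrt(173), -sqrt(173))
  y = -x: xy = -x^2 = -173 at (sqrt(173), -sqrt(173)) and (-sqrt(173), sqrt(173))
Maximum xy = 173 at (sqrt(173), sqrt(173)) and (-sqrt(173), -sqrt(173))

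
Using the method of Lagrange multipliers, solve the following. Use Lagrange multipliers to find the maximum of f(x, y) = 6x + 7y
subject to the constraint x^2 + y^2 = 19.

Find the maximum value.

Set up Lagrange conditions: grad f = lambda * grad g
  6 = 2*lambda*x
  7 = 2*lambda*y
From these: x/y = 6/7, so x = 6t, y = 7t for some t.
Substitute into constraint: (6t)^2 + (7t)^2 = 19
  t^2 * 85 = 19
  t = sqrt(19/85)
Maximum = 6*x + 7*y = (6^2 + 7^2)*t = 85 * sqrt(19/85) = sqrt(1615)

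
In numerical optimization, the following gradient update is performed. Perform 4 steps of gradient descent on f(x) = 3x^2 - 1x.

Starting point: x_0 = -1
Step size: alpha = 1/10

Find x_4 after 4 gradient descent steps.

f(x) = 3x^2 - 1x, f'(x) = 6x + (-1)
Step 1: f'(-1) = -7, x_1 = -1 - 1/10 * -7 = -3/10
Step 2: f'(-3/10) = -14/5, x_2 = -3/10 - 1/10 * -14/5 = -1/50
Step 3: f'(-1/50) = -28/25, x_3 = -1/50 - 1/10 * -28/25 = 23/250
Step 4: f'(23/250) = -56/125, x_4 = 23/250 - 1/10 * -56/125 = 171/1250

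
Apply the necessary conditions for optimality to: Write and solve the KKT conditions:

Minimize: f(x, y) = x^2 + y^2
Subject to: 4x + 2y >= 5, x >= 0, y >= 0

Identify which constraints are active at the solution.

KKT conditions for min x^2 + y^2 s.t. 4x + 2y >= 5, x >= 0, y >= 0:
Stationarity: 2x = mu*4 + mu_x, 2y = mu*2 + mu_y, with mu, mu_x, mu_y >= 0
Complementary slackness: mu*(4x + 2y - 5) = 0, mu_x*x = 0, mu_y*y = 0
(0, 0) is infeasible (4*0 + 2*0 < 5), so if mu = 0 stationarity would force x = mu_x/2 >= 0, y = mu_y/2 >= 0 with mu_x*x = mu_y*y = 0, i.e. x = y = 0: contradiction. Hence mu > 0 and 4x + 2y = 5 is active.
Try x > 0, y > 0 (so mu_x = mu_y = 0): x = 4*mu/2, y = 2*mu/2
Substitute: 4*(4*mu/2) + 2*(2*mu/2) = 5
  mu*20/2 = 5 => mu = 1/2
x* = 1 > 0, y* = 1/2 > 0, consistent with mu_x = mu_y = 0.
f is convex and the constraints are linear, so this KKT point is the global minimum.
f* = 5/4
Active constraints: 4x + 2y >= 5 (holds with equality, mu = 1/2 > 0); x >= 0 and y >= 0 are inactive (mu_x = mu_y = 0).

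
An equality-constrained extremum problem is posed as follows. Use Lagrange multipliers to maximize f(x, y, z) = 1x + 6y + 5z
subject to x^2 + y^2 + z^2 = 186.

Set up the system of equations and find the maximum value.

Lagrange conditions: 1 = 2*lambda*x, 6 = 2*lambda*y, 5 = 2*lambda*z
So x:1 = y:6 = z:5, i.e. x = 1t, y = 6t, z = 5t
Constraint: t^2*(1^2 + 6^2 + 5^2) = 186
  t^2 * 62 = 186  =>  t = sqrt(3)
Maximum = 1*1t + 6*6t + 5*5t = 62*sqrt(3) = sqrt(11532)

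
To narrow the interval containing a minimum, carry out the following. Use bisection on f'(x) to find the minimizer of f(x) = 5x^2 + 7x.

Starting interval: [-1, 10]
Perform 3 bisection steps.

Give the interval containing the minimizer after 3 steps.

Finding critical point of f(x) = 5x^2 + 7x using bisection on f'(x) = 10x + 7.
f'(x) = 0 when x = -7/10.
Starting interval: [-1, 10]
Step 1: mid = 9/2, f'(mid) = 52, new interval = [-1, 9/2]
Step 2: mid = 7/4, f'(mid) = 49/2, new interval = [-1, 7/4]
Step 3: mid = 3/8, f'(mid) = 43/4, new interval = [-1, 3/8]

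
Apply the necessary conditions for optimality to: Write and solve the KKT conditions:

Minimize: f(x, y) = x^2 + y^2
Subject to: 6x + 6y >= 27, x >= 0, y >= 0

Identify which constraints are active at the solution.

KKT conditions for min x^2 + y^2 s.t. 6x + 6y >= 27, x >= 0, y >= 0:
Stationarity: 2x = mu*6 + mu_x, 2y = mu*6 + mu_y, with mu, mu_x, mu_y >= 0
Complementary slackness: mu*(6x + 6y - 27) = 0, mu_x*x = 0, mu_y*y = 0
(0, 0) is infeasible (6*0 + 6*0 < 27), so if mu = 0 stationarity would force x = mu_x/2 >= 0, y = mu_y/2 >= 0 with mu_x*x = mu_y*y = 0, i.e. x = y = 0: contradiction. Hence mu > 0 and 6x + 6y = 27 is active.
Try x > 0, y > 0 (so mu_x = mu_y = 0): x = 6*mu/2, y = 6*mu/2
Substitute: 6*(6*mu/2) + 6*(6*mu/2) = 27
  mu*72/2 = 27 => mu = 3/4
x* = 9/4 > 0, y* = 9/4 > 0, consistent with mu_x = mu_y = 0.
f is convex and the constraints are linear, so this KKT point is the global minimum.
f* = 81/8
Active constraints: 6x + 6y >= 27 (holds with equality, mu = 3/4 > 0); x >= 0 and y >= 0 are inactive (mu_x = mu_y = 0).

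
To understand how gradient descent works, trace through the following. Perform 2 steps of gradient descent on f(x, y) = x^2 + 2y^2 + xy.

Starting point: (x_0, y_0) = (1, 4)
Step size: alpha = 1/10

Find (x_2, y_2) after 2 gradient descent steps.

f(x,y) = x^2 + 2y^2 + xy
grad_x = 2x + 1y, grad_y = 4y + 1x
Step 1: grad = (6, 17), (2/5, 23/10)
Step 2: grad = (31/10, 48/5), (9/100, 67/50)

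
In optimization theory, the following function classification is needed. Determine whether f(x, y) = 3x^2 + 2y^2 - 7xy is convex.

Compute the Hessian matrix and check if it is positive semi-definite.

f(x,y) = 3x^2 + 2y^2 - 7xy
Hessian H = [[6, -7], [-7, 4]]
trace(H) = 10, det(H) = -25
Eigenvalues: (10 +/- sqrt(200)) / 2 = 12.07, -2.071
Since not both eigenvalues positive, f is neither convex nor concave.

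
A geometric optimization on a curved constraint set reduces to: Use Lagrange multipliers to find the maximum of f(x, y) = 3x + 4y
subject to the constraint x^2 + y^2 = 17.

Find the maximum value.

Set up Lagrange conditions: grad f = lambda * grad g
  3 = 2*lambda*x
  4 = 2*lambda*y
From these: x/y = 3/4, so x = 3t, y = 4t for some t.
Substitute into constraint: (3t)^2 + (4t)^2 = 17
  t^2 * 25 = 17
  t = sqrt(17/25)
Maximum = 3*x + 4*y = (3^2 + 4^2)*t = 25 * sqrt(17/25) = sqrt(425)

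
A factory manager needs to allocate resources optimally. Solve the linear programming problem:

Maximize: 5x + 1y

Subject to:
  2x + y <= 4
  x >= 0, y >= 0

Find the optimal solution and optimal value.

The feasible region has vertices at [(0, 0), (2, 0), (0, 4)].
Checking objective 5x + 1y at each vertex:
  (0, 0): 5*0 + 1*0 = 0
  (2, 0): 5*2 + 1*0 = 10
  (0, 4): 5*0 + 1*4 = 4
Maximum is 10 at (2, 0).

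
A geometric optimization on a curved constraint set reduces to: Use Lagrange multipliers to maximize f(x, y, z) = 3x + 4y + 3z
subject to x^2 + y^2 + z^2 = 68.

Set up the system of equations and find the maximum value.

Lagrange conditions: 3 = 2*lambda*x, 4 = 2*lambda*y, 3 = 2*lambda*z
So x:3 = y:4 = z:3, i.e. x = 3t, y = 4t, z = 3t
Constraint: t^2*(3^2 + 4^2 + 3^2) = 68
  t^2 * 34 = 68  =>  t = sqrt(2)
Maximum = 3*3t + 4*4t + 3*3t = 34*sqrt(2) = sqrt(2312)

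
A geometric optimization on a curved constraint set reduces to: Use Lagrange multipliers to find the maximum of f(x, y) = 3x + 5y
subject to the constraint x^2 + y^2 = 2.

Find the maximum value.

Set up Lagrange conditions: grad f = lambda * grad g
  3 = 2*lambda*x
  5 = 2*lambda*y
From these: x/y = 3/5, so x = 3t, y = 5t for some t.
Substitute into constraint: (3t)^2 + (5t)^2 = 2
  t^2 * 34 = 2
  t = sqrt(2/34)
Maximum = 3*x + 5*y = (3^2 + 5^2)*t = 34 * sqrt(2/34) = sqrt(68)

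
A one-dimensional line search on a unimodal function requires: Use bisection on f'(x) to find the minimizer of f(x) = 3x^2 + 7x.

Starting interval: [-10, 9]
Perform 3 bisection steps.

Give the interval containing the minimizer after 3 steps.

Finding critical point of f(x) = 3x^2 + 7x using bisection on f'(x) = 6x + 7.
f'(x) = 0 when x = -7/6.
Starting interval: [-10, 9]
Step 1: mid = -1/2, f'(mid) = 4, new interval = [-10, -1/2]
Step 2: mid = -21/4, f'(mid) = -49/2, new interval = [-21/4, -1/2]
Step 3: mid = -23/8, f'(mid) = -41/4, new interval = [-23/8, -1/2]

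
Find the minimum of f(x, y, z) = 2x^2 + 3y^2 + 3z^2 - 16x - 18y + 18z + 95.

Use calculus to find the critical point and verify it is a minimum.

f(x,y,z) = 2x^2 + 3y^2 + 3z^2 - 16x - 18y + 18z + 95
df/dx = 4x + (-16) = 0 => x = 4
df/dy = 6y + (-18) = 0 => y = 3
df/dz = 6z + (18) = 0 => z = -3
f(4,3,-3) = 2*(4)^2 + 3*(3)^2 + 3*(-3)^2 + -16*(4) + -18*(3) + 18*(-3) + 95 = 9
Hessian is diagonal with entries 4, 6, 6 > 0, confirmed minimum.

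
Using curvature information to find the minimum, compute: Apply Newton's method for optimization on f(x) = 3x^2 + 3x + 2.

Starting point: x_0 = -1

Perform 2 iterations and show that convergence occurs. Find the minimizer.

f(x) = 3x^2 + 3x + 2, f'(x) = 6x + (3), f''(x) = 6
Step 1: f'(-1) = -3, x_1 = -1 - -3/6 = -1/2
Step 2: f'(-1/2) = 0, x_2 = -1/2 (converged)
Newton's method converges in 1 step for quadratics.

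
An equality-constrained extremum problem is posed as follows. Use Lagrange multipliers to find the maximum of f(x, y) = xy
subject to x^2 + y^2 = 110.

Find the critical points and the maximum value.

Lagrange conditions: y = 2*lambda*x and x = 2*lambda*y
If x = 0 then y = 0, violating the constraint, so x, y != 0.
Dividing: y/x = x/y => x^2 = y^2 => y = x or y = -x
Constraint: 2x^2 = 110 => x^2 = 55 => x = +/-sqrt(55)
Critical points: (sqrt(55), sqrt(55)), (-sqrt(55), -sqrt(55)), (sqrt(55), -sqrt(55)), (-sqrt(55), sqrt(55))
  y = x:  xy = x^2 = 55  at (sqrt(55), sqrt(55)) and (-sqrt(55), -sqrt(55))
  y = -x: xy = -x^2 = -55 at (sqrt(55), -sqrt(55)) and (-sqrt(55), sqrt(55))
Maximum xy = 55 at (sqrt(55), sqrt(55)) and (-sqrt(55), -sqrt(55))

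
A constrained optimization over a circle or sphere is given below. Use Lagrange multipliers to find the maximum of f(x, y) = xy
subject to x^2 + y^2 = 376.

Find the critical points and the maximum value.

Lagrange conditions: y = 2*lambda*x and x = 2*lambda*y
If x = 0 then y = 0, violating the constraint, so x, y != 0.
Dividing: y/x = x/y => x^2 = y^2 => y = x or y = -x
Constraint: 2x^2 = 376 => x^2 = 188 => x = +/-sqrt(188)
Critical points: (sqrt(188), sqrt(188)), (-sqrt(188), -sqrt(188)), (sqrt(188), -sqrt(188)), (-sqrt(188), sqrt(188))
  y = x:  xy = x^2 = 188  at (sqrt(188), sqrt(188)) and (-sqrt(188), -sqrt(188))
  y = -x: xy = -x^2 = -188 at (sqrt(188), -sqrt(188)) and (-sqrt(188), sqrt(188))
Maximum xy = 188 at (sqrt(188), sqrt(188)) and (-sqrt(188), -sqrt(188))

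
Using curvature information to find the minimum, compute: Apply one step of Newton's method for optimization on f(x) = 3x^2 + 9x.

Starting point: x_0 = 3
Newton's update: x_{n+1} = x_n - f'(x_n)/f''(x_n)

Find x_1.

f(x) = 3x^2 + 9x
f'(x) = 6x + (9), f''(x) = 6
Newton step: x_1 = x_0 - f'(x_0)/f''(x_0)
f'(3) = 27
x_1 = 3 - 27/6 = -3/2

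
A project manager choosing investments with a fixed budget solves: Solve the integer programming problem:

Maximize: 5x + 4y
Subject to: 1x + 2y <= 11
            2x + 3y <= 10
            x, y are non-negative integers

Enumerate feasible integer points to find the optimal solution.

Constraint 1: 1x + 2y <= 11
Constraint 2: 2x + 3y <= 10
Feasible x range (need y >= 0): 0 <= x <= min(11/1, 10/2) => x in {0, ..., 5}.
Enumerate feasible integer points row by row (the coefficient of y is 4 > 0, so for each x the largest feasible y gives the best value):
  x = 0: y <= min((11 - 1*0)/2, (10 - 2*0)/3) => y in {0, ..., 3}; best 5*0 + 4*3 = 12
  x = 1: y <= min((11 - 1*1)/2, (10 - 2*1)/3) => y in {0, ..., 2}; best 5*1 + 4*2 = 13
  x = 2: y <= min((11 - 1*2)/2, (10 - 2*2)/3) => y in {0, ..., 2}; best 5*2 + 4*2 = 18
  x = 3: y <= min((11 - 1*3)/2, (10 - 2*3)/3) => y in {0, ..., 1}; best 5*3 + 4*1 = 19
  x = 4: y <= min((11 - 1*4)/2, (10 - 2*4)/3) => y in {0}; best 5*4 + 4*0 = 20
  x = 5: y <= min((11 - 1*5)/2, (10 - 2*5)/3) => y in {0}; best 5*5 + 4*0 = 25
The maximum 5x + 4y = 25 is achieved at x = 5, y = 0.
Check: 1*5 + 2*0 = 5 <= 11 and 2*5 + 3*0 = 10 <= 10.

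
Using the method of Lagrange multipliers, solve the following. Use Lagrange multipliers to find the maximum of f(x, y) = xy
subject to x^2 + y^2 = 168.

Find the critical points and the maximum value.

Lagrange conditions: y = 2*lambda*x and x = 2*lambda*y
If x = 0 then y = 0, violating the constraint, so x, y != 0.
Dividing: y/x = x/y => x^2 = y^2 => y = x or y = -x
Constraint: 2x^2 = 168 => x^2 = 84 => x = +/-sqrt(84)
Critical points: (sqrt(84), sqrt(84)), (-sqrt(84), -sqrt(84)), (sqrt(84), -sqrt(84)), (-sqrt(84), sqrt(84))
  y = x:  xy = x^2 = 84  at (sqrt(84), sqrt(84)) and (-sqrt(84), -sqrt(84))
  y = -x: xy = -x^2 = -84 at (sqrt(84), -sqrt(84)) and (-sqrt(84), sqrt(84))
Maximum xy = 84 at (sqrt(84), sqrt(84)) and (-sqrt(84), -sqrt(84))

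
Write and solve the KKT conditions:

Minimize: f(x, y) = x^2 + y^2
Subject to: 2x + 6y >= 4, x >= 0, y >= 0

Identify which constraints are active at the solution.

KKT conditions for min x^2 + y^2 s.t. 2x + 6y >= 4, x >= 0, y >= 0:
Stationarity: 2x = mu*2 + mu_x, 2y = mu*6 + mu_y, with mu, mu_x, mu_y >= 0
Complementary slackness: mu*(2x + 6y - 4) = 0, mu_x*x = 0, mu_y*y = 0
(0, 0) is infeasible (2*0 + 6*0 < 4), so if mu = 0 stationarity would force x = mu_x/2 >= 0, y = mu_y/2 >= 0 with mu_x*x = mu_y*y = 0, i.e. x = y = 0: contradiction. Hence mu > 0 and 2x + 6y = 4 is active.
Try x > 0, y > 0 (so mu_x = mu_y = 0): x = 2*mu/2, y = 6*mu/2
Substitute: 2*(2*mu/2) + 6*(6*mu/2) = 4
  mu*40/2 = 4 => mu = 1/5
x* = 1/5 > 0, y* = 3/5 > 0, consistent with mu_x = mu_y = 0.
f is convex and the constraints are linear, so this KKT point is the global minimum.
f* = 2/5
Active constraints: 2x + 6y >= 4 (holds with equality, mu = 1/5 > 0); x >= 0 and y >= 0 are inactive (mu_x = mu_y = 0).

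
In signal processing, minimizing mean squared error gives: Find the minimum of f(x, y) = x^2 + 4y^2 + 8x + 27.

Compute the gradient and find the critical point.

f(x,y) = x^2 + 4y^2 + 8x + 27
df/dx = 2x + (8) = 0  =>  x = -4
df/dy = 8y + (0) = 0  =>  y = 0
f(-4, 0) = 1*(-4)^2 + 4*(0)^2 + 8*(-4) + 27 = 11
Hessian is diagonal with entries 2, 8 > 0, so this is a minimum.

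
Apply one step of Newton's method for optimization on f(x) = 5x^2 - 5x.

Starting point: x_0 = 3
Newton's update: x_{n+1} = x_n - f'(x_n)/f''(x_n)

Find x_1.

f(x) = 5x^2 - 5x
f'(x) = 10x + (-5), f''(x) = 10
Newton step: x_1 = x_0 - f'(x_0)/f''(x_0)
f'(3) = 25
x_1 = 3 - 25/10 = 1/2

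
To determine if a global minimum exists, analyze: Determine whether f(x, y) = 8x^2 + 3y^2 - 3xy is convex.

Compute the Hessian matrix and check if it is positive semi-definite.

f(x,y) = 8x^2 + 3y^2 - 3xy
Hessian H = [[16, -3], [-3, 6]]
trace(H) = 22, det(H) = 87
Eigenvalues: (22 +/- sqrt(136)) / 2 = 16.83, 5.169
Since both eigenvalues > 0, f is convex.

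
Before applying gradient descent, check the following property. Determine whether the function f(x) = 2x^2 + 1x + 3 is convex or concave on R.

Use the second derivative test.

f(x) = 2x^2 + 1x + 3
f'(x) = 4x + 1
f''(x) = 4
Since f''(x) = 4 > 0 for all x, f is convex on R.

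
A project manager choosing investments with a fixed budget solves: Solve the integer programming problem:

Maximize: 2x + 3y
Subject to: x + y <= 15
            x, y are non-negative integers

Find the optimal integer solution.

Objective: 2x + 3y, constraint: x + y <= 15
Coefficient of y is 3 > coefficient of x is 2, so allocate the entire budget to y.
Optimal: x = 0, y = 15, value = 45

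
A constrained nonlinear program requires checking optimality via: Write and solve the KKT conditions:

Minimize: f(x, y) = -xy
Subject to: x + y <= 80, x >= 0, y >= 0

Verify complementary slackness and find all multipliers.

Problem: min -xy s.t. x + y <= 80 (multiplier lambda), x >= 0 (mu_x), y >= 0 (mu_y)
KKT stationarity: -y + lambda - mu_x = 0, -x + lambda - mu_y = 0, with lambda, mu_x, mu_y >= 0
Complementary slackness: lambda*(x + y - 80) = 0, mu_x*x = 0, mu_y*y = 0
If lambda = 0: y = -mu_x <= 0 and x = -mu_y <= 0 force x = y = 0 with f = 0; but x = y = 40 is feasible with f = -1600 < 0, so this is not the minimum. Hence lambda > 0 and x + y = 80.
Try x > 0, y > 0 (so mu_x = mu_y = 0): y = lambda, x = lambda => x = y = lambda
x + y = 80 => 2*lambda = 80 => lambda = 40
x* = y* = 40 > 0, consistent with mu_x = mu_y = 0.
(Any feasible point with x = 0 or y = 0 has f = 0 > -1600, so the minimum is not on those boundaries.)
min(-xy) = -1600 (i.e. max xy = 1600)
Multipliers: lambda = 40, mu_x = 0, mu_y = 0
Complementary slackness: lambda*(x + y - 80) = 40*(40 + 40 - 80) = 0, mu_x*x = 0*40 = 0, mu_y*y = 0*40 = 0. Satisfied.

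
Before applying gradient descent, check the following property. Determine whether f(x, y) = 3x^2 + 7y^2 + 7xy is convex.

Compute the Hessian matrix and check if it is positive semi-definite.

f(x,y) = 3x^2 + 7y^2 + 7xy
Hessian H = [[6, 7], [7, 14]]
trace(H) = 20, det(H) = 35
Eigenvalues: (20 +/- sqrt(260)) / 2 = 18.06, 1.938
Since both eigenvalues > 0, f is convex.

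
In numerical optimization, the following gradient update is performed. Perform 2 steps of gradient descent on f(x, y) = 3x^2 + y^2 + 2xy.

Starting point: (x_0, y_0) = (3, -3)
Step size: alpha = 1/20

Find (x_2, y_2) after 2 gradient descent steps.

f(x,y) = 3x^2 + y^2 + 2xy
grad_x = 6x + 2y, grad_y = 2y + 2x
Step 1: grad = (12, 0), (12/5, -3)
Step 2: grad = (42/5, -6/5), (99/50, -147/50)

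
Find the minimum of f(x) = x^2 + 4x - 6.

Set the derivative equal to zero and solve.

f(x) = x^2 + 4x - 6
f'(x) = 2x + (4) = 0
x = -4/2 = -2
f(-2) = -10
Since f''(x) = 2 > 0, this is a minimum.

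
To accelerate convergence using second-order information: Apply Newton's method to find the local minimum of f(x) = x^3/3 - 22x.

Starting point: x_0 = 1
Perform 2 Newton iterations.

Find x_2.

f(x) = x^3/3 - 22x
f'(x) = x^2 - 22, f''(x) = 2x
Newton update: x_{n+1} = x_n - (x_n^2 - 22)/(2*x_n)
Step 1: x_0 = 1, f'=-21, f''=2, x_1 = 23/2
Step 2: x_1 = 23/2, f'=441/4, f''=23, x_2 = 617/92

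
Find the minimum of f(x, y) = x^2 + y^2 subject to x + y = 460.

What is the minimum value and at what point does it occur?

Substitute y = 460 - x into f(x,y) = x^2 + y^2:
g(x) = x^2 + (460 - x)^2 = 2x^2 - 920x + 211600
g'(x) = 4x - 920 = 0  =>  x = 230
y = 460 - 230 = 230
Minimum value = 230^2 + 230^2 = 105800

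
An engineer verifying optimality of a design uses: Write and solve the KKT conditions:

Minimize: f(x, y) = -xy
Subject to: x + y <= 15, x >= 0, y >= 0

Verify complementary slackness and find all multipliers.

Problem: min -xy s.t. x + y <= 15 (multiplier lambda), x >= 0 (mu_x), y >= 0 (mu_y)
KKT stationarity: -y + lambda - mu_x = 0, -x + lambda - mu_y = 0, with lambda, mu_x, mu_y >= 0
Complementary slackness: lambda*(x + y - 15) = 0, mu_x*x = 0, mu_y*y = 0
If lambda = 0: y = -mu_x <= 0 and x = -mu_y <= 0 force x = y = 0 with f = 0; but x = y = 15/2 is feasible with f = -225/4 < 0, so this is not the minimum. Hence lambda > 0 and x + y = 15.
Try x > 0, y > 0 (so mu_x = mu_y = 0): y = lambda, x = lambda => x = y = lambda
x + y = 15 => 2*lambda = 15 => lambda = 15/2
x* = y* = 15/2 > 0, consistent with mu_x = mu_y = 0.
(Any feasible point with x = 0 or y = 0 has f = 0 > -225/4, so the minimum is not on those boundaries.)
min(-xy) = -225/4 (i.e. max xy = 225/4)
Multipliers: lambda = 15/2, mu_x = 0, mu_y = 0
Complementary slackness: lambda*(x + y - 15) = 15/2*(15/2 + 15/2 - 15) = 0, mu_x*x = 0*15/2 = 0, mu_y*y = 0*15/2 = 0. Satisfied.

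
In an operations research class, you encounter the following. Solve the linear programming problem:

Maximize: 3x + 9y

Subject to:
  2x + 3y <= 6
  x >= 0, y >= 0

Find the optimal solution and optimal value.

The feasible region has vertices at [(0, 0), (3, 0), (0, 2)].
Checking objective 3x + 9y at each vertex:
  (0, 0): 3*0 + 9*0 = 0
  (3, 0): 3*3 + 9*0 = 9
  (0, 2): 3*0 + 9*2 = 18
Maximum is 18 at (0, 2).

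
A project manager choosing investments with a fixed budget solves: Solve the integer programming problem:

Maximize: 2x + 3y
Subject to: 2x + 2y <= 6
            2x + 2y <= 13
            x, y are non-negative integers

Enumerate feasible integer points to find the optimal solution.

Constraint 1: 2x + 2y <= 6
Constraint 2: 2x + 2y <= 13
Feasible x range (need y >= 0): 0 <= x <= min(6/2, 13/2) => x in {0, ..., 3}.
Enumerate feasible integer points row by row (the coefficient of y is 3 > 0, so for each x the largest feasible y gives the best value):
  x = 0: y <= min((6 - 2*0)/2, (13 - 2*0)/2) => y in {0, ..., 3}; best 2*0 + 3*3 = 9
  x = 1: y <= min((6 - 2*1)/2, (13 - 2*1)/2) => y in {0, ..., 2}; best 2*1 + 3*2 = 8
  x = 2: y <= min((6 - 2*2)/2, (13 - 2*2)/2) => y in {0, ..., 1}; best 2*2 + 3*1 = 7
  x = 3: y <= min((6 - 2*3)/2, (13 - 2*3)/2) => y in {0}; best 2*3 + 3*0 = 6
The maximum 2x + 3y = 9 is achieved at x = 0, y = 3.
Check: 2*0 + 2*3 = 6 <= 6 and 2*0 + 2*3 = 6 <= 13.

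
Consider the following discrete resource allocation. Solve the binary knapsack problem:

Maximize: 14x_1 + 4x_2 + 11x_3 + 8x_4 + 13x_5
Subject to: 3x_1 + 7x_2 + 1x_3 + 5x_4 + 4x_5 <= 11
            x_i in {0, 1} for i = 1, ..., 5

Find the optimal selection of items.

Items: item 1 (v=14, w=3), item 2 (v=4, w=7), item 3 (v=11, w=1), item 4 (v=8, w=5), item 5 (v=13, w=4)
Capacity: 11
Checking all 32 subsets (w = total weight, v = total value):
  {}: w = 0, v = 0
  {1}: w = 3, v = 14
  {2}: w = 7, v = 4
  {3}: w = 1, v = 11
  {4}: w = 5, v = 8
  {5}: w = 4, v = 13
  {1, 2}: w = 10, v = 18
  {1, 3}: w = 4, v = 25
  {1, 4}: w = 8, v = 22
  {1, 5}: w = 7, v = 27
  {2, 3}: w = 8, v = 15
  {2, 4}: w = 12 > 11, infeasible
  {2, 5}: w = 11, v = 17
  {3, 4}: w = 6, v = 19
  {3, 5}: w = 5, v = 24
  {4, 5}: w = 9, v = 21
  {1, 2, 3}: w = 11, v = 29
  {1, 2, 4}: w = 15 > 11, infeasible
  {1, 2, 5}: w = 14 > 11, infeasible
  {1, 3, 4}: w = 9, v = 33
  {1, 3, 5}: w = 8, v = 38
  {1, 4, 5}: w = 12 > 11, infeasible
  {2, 3, 4}: w = 13 > 11, infeasible
  {2, 3, 5}: w = 12 > 11, infeasible
  {2, 4, 5}: w = 16 > 11, infeasible
  {3, 4, 5}: w = 10, v = 32
  {1, 2, 3, 4}: w = 16 > 11, infeasible
  {1, 2, 3, 5}: w = 15 > 11, infeasible
  {1, 2, 4, 5}: w = 19 > 11, infeasible
  {1, 3, 4, 5}: w = 13 > 11, infeasible
  {2, 3, 4, 5}: w = 17 > 11, infeasible
  {1, 2, 3, 4, 5}: w = 20 > 11, infeasible
Best feasible subset: items [1, 3, 5]
Total weight: 8 <= 11, total value: 38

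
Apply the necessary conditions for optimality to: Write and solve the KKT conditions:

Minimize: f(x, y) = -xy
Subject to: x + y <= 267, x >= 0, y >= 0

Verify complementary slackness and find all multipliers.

Problem: min -xy s.t. x + y <= 267 (multiplier lambda), x >= 0 (mu_x), y >= 0 (mu_y)
KKT stationarity: -y + lambda - mu_x = 0, -x + lambda - mu_y = 0, with lambda, mu_x, mu_y >= 0
Complementary slackness: lambda*(x + y - 267) = 0, mu_x*x = 0, mu_y*y = 0
If lambda = 0: y = -mu_x <= 0 and x = -mu_y <= 0 force x = y = 0 with f = 0; but x = y = 267/2 is feasible with f = -71289/4 < 0, so this is not the minimum. Hence lambda > 0 and x + y = 267.
Try x > 0, y > 0 (so mu_x = mu_y = 0): y = lambda, x = lambda => x = y = lambda
x + y = 267 => 2*lambda = 267 => lambda = 267/2
x* = y* = 267/2 > 0, consistent with mu_x = mu_y = 0.
(Any feasible point with x = 0 or y = 0 has f = 0 > -71289/4, so the minimum is not on those boundaries.)
min(-xy) = -71289/4 (i.e. max xy = 71289/4)
Multipliers: lambda = 267/2, mu_x = 0, mu_y = 0
Complementary slackness: lambda*(x + y - 267) = 267/2*(267/2 + 267/2 - 267) = 0, mu_x*x = 0*267/2 = 0, mu_y*y = 0*267/2 = 0. Satisfied.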